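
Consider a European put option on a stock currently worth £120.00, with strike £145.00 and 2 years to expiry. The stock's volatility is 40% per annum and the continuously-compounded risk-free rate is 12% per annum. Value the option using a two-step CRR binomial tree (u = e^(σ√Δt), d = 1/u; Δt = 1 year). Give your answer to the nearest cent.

CRR parameters: u = e^(σ√Δt) = e^(0.4·√1) = 1.4918, d = 1/u = 0.6703
Per-period rate: rΔt = 0.12·1 = 0.12, so R = e^0.12 = 1.1275
Risk-neutral probability p = (e^0.12 − 0.6703)/(1.4918 − 0.6703) = 0.4572/0.8215 = 0.5565
Terminal stock prices: S_uu = 267.1, S_ud = 120, S_dd = 53.92
Terminal payoffs (K − S): max(-122.1, 0) = 0, max(25, 0) = 25, max(91.08, 0) = 91.08
Node u (S = 179): V_u = e^(−0.12)·[0.5565·0.0000 + 0.4435·25.0000] = 9.8335
Node d (S = 80.44): V_d = e^(−0.12)·[0.5565·25.0000 + 0.4435·91.0805] = 48.1651
Node 0 (S = 120): V_0 = e^(−0.12)·[0.5565·9.8335 + 0.4435·48.1651] = 23.7988

£23.80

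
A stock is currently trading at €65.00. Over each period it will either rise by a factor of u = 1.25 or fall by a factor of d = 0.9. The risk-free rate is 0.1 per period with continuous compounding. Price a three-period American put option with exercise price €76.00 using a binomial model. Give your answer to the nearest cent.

€11.00

Risk-neutral probability p = (e^0.1 − 0.9)/(1.25 − 0.9) = 0.2052/0.3500 = 0.5862
Terminal stock prices: S_uuu = 127, S_uud = 91.41, S_udd = 65.81, S_ddd = 47.39
Terminal payoffs (K − S): max(-50.95, 0) = 0, max(-15.41, 0) = 0, max(10.19, 0) = 10.19, max(28.61, 0) = 28.61
Node uu (S = 101.6): continuation = e^(−0.1)·[0.5862·0.0000 + 0.4138·0.0000] = 0.0000; exercise value = 0.0000 ≤ continuation, so V_uu = 0.0000
Node ud (S = 73.12): continuation = e^(−0.1)·[0.5862·0.0000 + 0.4138·10.1875] = 3.8144; exercise value = 2.8750 ≤ continuation, so V_ud = 3.8144
Node dd (S = 52.65): continuation = e^(−0.1)·[0.5862·10.1875 + 0.4138·28.6150] = 16.1176; exercise value = 23.3500 > continuation, so V_dd = 23.3500 (exercise)
Node u (S = 81.25): continuation = e^(−0.1)·[0.5862·0.0000 + 0.4138·3.8144] = 1.4282; exercise value = 0.0000 ≤ continuation, so V_u = 1.4282
Node d (S = 58.5): continuation = e^(−0.1)·[0.5862·3.8144 + 0.4138·23.3500] = 10.7659; exercise value = 17.5000 > continuation, so V_d = 17.5000 (exercise)
Node 0 (S = 65): continuation = e^(−0.1)·[0.5862·1.4282 + 0.4138·17.5000] = 7.3099; exercise value = 11.0000 > continuation, so V_0 = 11.0000 (exercise)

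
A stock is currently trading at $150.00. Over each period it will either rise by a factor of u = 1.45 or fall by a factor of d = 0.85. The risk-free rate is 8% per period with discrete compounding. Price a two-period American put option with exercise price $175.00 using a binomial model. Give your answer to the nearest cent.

$27.12

Risk-neutral probability p = (1 + 0.08 − 0.85)/(1.45 − 0.85) = 0.2300/0.6000 = 0.3833
Terminal stock prices: S_uu = 315.4, S_ud = 184.9, S_dd = 108.4
Terminal payoffs (K − S): max(-140.4, 0) = 0, max(-9.875, 0) = 0, max(66.63, 0) = 66.63
Node u (S = 217.5): continuation = 1/1.08·[0.3833·0.0000 + 0.6167·0.0000] = 0.0000; exercise value = 0.0000 ≤ continuation, so V_u = 0.0000
Node d (S = 127.5): continuation = 1/1.08·[0.3833·0.0000 + 0.6167·66.6250] = 38.0421; exercise value = 47.5000 > continuation, so V_d = 47.5000 (exercise)
Node 0 (S = 150): continuation = 1/1.08·[0.3833·0.0000 + 0.6167·47.5000] = 27.1219; exercise value = 25.0000 ≤ continuation, so V_0 = 27.1219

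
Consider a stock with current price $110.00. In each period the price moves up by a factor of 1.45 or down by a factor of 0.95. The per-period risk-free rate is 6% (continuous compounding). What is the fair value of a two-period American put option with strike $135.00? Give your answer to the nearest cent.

$25.00

Risk-neutral probability p = (e^0.06 − 0.95)/(1.45 − 0.95) = 0.1118/0.5000 = 0.2237
Terminal stock prices: S_uu = 231.3, S_ud = 151.5, S_dd = 99.27
Terminal payoffs (K − S): max(-96.28, 0) = 0, max(-16.53, 0) = 0, max(35.73, 0) = 35.73
Node u (S = 159.5): continuation = e^(−0.06)·[0.2237·0.0000 + 0.7763·0.0000] = 0.0000; exercise value = 0.0000 ≤ continuation, so V_u = 0.0000
Node d (S = 104.5): continuation = e^(−0.06)·[0.2237·0.0000 + 0.7763·35.7250] = 26.1192; exercise value = 30.5000 > continuation, so V_d = 30.5000 (exercise)
Node 0 (S = 110): continuation = e^(−0.06)·[0.2237·0.0000 + 0.7763·30.5000] = 22.2991; exercise value = 25.0000 > continuation, so V_0 = 25.0000 (exercise)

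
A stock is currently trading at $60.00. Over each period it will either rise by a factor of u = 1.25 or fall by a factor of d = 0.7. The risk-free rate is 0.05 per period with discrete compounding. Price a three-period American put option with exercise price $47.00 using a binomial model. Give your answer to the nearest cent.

Risk-neutral probability p = (1 + 0.05 − 0.7)/(1.25 − 0.7) = 0.3500/0.5500 = 0.6364
Terminal stock prices: S_uuu = 117.2, S_uud = 65.62, S_udd = 36.75, S_ddd = 20.58
Terminal payoffs (K − S): max(-70.19, 0) = 0, max(-18.62, 0) = 0, max(10.25, 0) = 10.25, max(26.42, 0) = 26.42
Node uu (S = 93.75): continuation = 1/1.05·[0.6364·0.0000 + 0.3636·0.0000] = 0.0000; exercise value = 0.0000 ≤ continuation, so V_uu = 0.0000
Node ud (S = 52.5): continuation = 1/1.05·[0.6364·0.0000 + 0.3636·10.2500] = 3.5498; exercise value = 0.0000 ≤ continuation, so V_ud = 3.5498
Node dd (S = 29.4): continuation = 1/1.05·[0.6364·10.2500 + 0.3636·26.4200] = 15.3619; exercise value = 17.6000 > continuation, so V_dd = 17.6000 (exercise)
Node u (S = 75): continuation = 1/1.05·[0.6364·0.0000 + 0.3636·3.5498] = 1.2294; exercise value = 0.0000 ≤ continuation, so V_u = 1.2294
Node d (S = 42): continuation = 1/1.05·[0.6364·3.5498 + 0.3636·17.6000] = 8.2466; exercise value = 5.0000 ≤ continuation, so V_d = 8.2466
Node 0 (S = 60): continuation = 1/1.05·[0.6364·1.2294 + 0.3636·8.2466] = 3.6010; exercise value = 0.0000 ≤ continuation, so V_0 = 3.6010

$3.60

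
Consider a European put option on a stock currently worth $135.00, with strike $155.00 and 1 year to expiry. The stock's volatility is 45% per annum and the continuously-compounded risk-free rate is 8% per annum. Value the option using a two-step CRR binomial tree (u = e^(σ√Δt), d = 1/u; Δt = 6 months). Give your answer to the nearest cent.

$29.75

CRR parameters: u = e^(σ√Δt) = e^(0.45·√0.5) = 1.3746, d = 1/u = 0.7275
Per-period rate: rΔt = 0.08·0.5 = 0.04, so R = e^0.04 = 1.0408
Risk-neutral probability p = (e^0.04 − 0.7275)/(1.3746 − 0.7275) = 0.3134/0.6472 = 0.4842
Terminal stock prices: S_uu = 255.1, S_ud = 135, S_dd = 71.44
Terminal payoffs (K − S): max(-100.1, 0) = 0, max(20, 0) = 20, max(83.56, 0) = 83.56
Node u (S = 185.6): V_u = e^(−0.04)·[0.4842·0.0000 + 0.5158·20.0000] = 9.9120
Node d (S = 98.21): V_d = e^(−0.04)·[0.4842·20.0000 + 0.5158·83.5585] = 50.7154
Node 0 (S = 135): V_0 = e^(−0.04)·[0.4842·9.9120 + 0.5158·50.7154] = 29.7456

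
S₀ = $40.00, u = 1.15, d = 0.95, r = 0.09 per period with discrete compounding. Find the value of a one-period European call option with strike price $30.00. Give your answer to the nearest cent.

$12.48

Risk-neutral probability p = (1 + 0.09 − 0.95)/(1.15 − 0.95) = 0.1400/0.2000 = 0.7000
Terminal stock prices: S_u = 46, S_d = 38
Terminal payoffs (S − K): max(16, 0) = 16, max(8, 0) = 8
Node 0 (S = 40): V_0 = 1/1.09·[0.7000·16.0000 + 0.3000·8.0000] = 12.4771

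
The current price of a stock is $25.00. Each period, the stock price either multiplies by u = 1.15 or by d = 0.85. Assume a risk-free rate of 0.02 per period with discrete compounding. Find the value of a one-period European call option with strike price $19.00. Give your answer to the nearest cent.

Risk-neutral probability p = (1 + 0.02 − 0.85)/(1.15 − 0.85) = 0.1700/0.3000 = 0.5667
Terminal stock prices: S_u = 28.75, S_d = 21.25
Terminal payoffs (S − K): max(9.75, 0) = 9.75, max(2.25, 0) = 2.25
Node 0 (S = 25): V_0 = 1/1.02·[0.5667·9.7500 + 0.4333·2.2500] = 6.3725

$6.37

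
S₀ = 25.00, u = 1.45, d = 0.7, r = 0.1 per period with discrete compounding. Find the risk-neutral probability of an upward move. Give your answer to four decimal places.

p = 0.5333

Risk-neutral probability p = (1 + 0.1 − 0.7)/(1.45 − 0.7) = 0.4000/0.7500 = 0.5333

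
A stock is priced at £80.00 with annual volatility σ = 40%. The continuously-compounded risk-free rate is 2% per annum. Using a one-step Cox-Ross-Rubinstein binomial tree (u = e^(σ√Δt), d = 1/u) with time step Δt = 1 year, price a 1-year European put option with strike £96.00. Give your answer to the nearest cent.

£23.85

CRR parameters: u = e^(σ√Δt) = e^(0.4·√1) = 1.4918, d = 1/u = 0.6703
Per-period rate: rΔt = 0.02·1 = 0.02, so R = e^0.02 = 1.0202
Risk-neutral probability p = (e^0.02 − 0.6703)/(1.4918 − 0.6703) = 0.3499/0.8215 = 0.4259
Terminal stock prices: S_u = 119.3, S_d = 53.63
Terminal payoffs (K − S): max(-23.35, 0) = 0, max(42.37, 0) = 42.37
Node 0 (S = 80): V_0 = e^(−0.02)·[0.4259·0.0000 + 0.5741·42.3744] = 23.8453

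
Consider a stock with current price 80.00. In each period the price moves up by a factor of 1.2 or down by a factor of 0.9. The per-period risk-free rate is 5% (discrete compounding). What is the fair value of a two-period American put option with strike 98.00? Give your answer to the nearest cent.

Risk-neutral probability p = (1 + 0.05 − 0.9)/(1.2 − 0.9) = 0.1500/0.3000 = 0.5000
Terminal stock prices: S_uu = 115.2, S_ud = 86.4, S_dd = 64.8
Terminal payoffs (K − S): max(-17.2, 0) = 0, max(11.6, 0) = 11.6, max(33.2, 0) = 33.2
Node u (S = 96): continuation = 1/1.05·[0.5000·0.0000 + 0.5000·11.6000] = 5.5238; exercise value = 2.0000 ≤ continuation, so V_u = 5.5238
Node d (S = 72): continuation = 1/1.05·[0.5000·11.6000 + 0.5000·33.2000] = 21.3333; exercise value = 26.0000 > continuation, so V_d = 26.0000 (exercise)
Node 0 (S = 80): continuation = 1/1.05·[0.5000·5.5238 + 0.5000·26.0000] = 15.0113; exercise value = 18.0000 > continuation, so V_0 = 18.0000 (exercise)

18.00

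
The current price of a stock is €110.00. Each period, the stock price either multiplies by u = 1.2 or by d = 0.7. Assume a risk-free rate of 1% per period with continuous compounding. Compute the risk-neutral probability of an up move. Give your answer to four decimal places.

p = 0.6201

Risk-neutral probability p = (e^0.01 − 0.7)/(1.2 − 0.7) = 0.3101/0.5000 = 0.6201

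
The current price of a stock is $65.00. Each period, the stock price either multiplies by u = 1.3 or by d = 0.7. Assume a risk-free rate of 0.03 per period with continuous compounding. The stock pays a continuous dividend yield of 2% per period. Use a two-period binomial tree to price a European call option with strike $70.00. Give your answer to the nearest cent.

$10.02

Per-period risk-free factor R = e^0.03 = 1.0305; dividend-adjusted growth = e^(0.03−0.02) = 1.0101.
Risk-neutral probability p = (1.0101 − 0.7)/(1.3 − 0.7) = 0.3101/0.6000 = 0.5168
Terminal stock prices: S_uu = 109.9, S_ud = 59.15, S_dd = 31.85
Terminal payoffs (S − K): max(39.85, 0) = 39.85, max(-10.85, 0) = 0, max(-38.15, 0) = 0
Node u (S = 84.5): V_u = e^(−0.03)·[0.5168·39.8500 + 0.4832·0.0000] = 19.9839
Node d (S = 45.5): V_d = e^(−0.03)·[0.5168·0.0000 + 0.4832·0.0000] = 0.0000
Node 0 (S = 65): V_0 = e^(−0.03)·[0.5168·19.9839 + 0.4832·0.0000] = 10.0215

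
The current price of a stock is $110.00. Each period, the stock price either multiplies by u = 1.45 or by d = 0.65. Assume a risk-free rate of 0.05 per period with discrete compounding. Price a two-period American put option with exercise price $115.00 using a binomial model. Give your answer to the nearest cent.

$23.28

Risk-neutral probability p = (1 + 0.05 − 0.65)/(1.45 − 0.65) = 0.4000/0.8000 = 0.5000
Terminal stock prices: S_uu = 231.3, S_ud = 103.7, S_dd = 46.48
Terminal payoffs (K − S): max(-116.3, 0) = 0, max(11.33, 0) = 11.33, max(68.53, 0) = 68.53
Node u (S = 159.5): continuation = 1/1.05·[0.5000·0.0000 + 0.5000·11.3250] = 5.3929; exercise value = 0.0000 ≤ continuation, so V_u = 5.3929
Node d (S = 71.5): continuation = 1/1.05·[0.5000·11.3250 + 0.5000·68.5250] = 38.0238; exercise value = 43.5000 > continuation, so V_d = 43.5000 (exercise)
Node 0 (S = 110): continuation = 1/1.05·[0.5000·5.3929 + 0.5000·43.5000] = 23.2823; exercise value = 5.0000 ≤ continuation, so V_0 = 23.2823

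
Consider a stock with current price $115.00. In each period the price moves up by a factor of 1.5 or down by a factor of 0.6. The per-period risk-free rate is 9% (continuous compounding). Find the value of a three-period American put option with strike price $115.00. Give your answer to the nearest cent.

Risk-neutral probability p = (e^0.09 − 0.6)/(1.5 − 0.6) = 0.4942/0.9000 = 0.5491
Terminal stock prices: S_uuu = 388.1, S_uud = 155.2, S_udd = 62.1, S_ddd = 24.84
Terminal payoffs (K − S): max(-273.1, 0) = 0, max(-40.25, 0) = 0, max(52.9, 0) = 52.9, max(90.16, 0) = 90.16
Node uu (S = 258.8): continuation = e^(−0.09)·[0.5491·0.0000 + 0.4509·0.0000] = 0.0000; exercise value = 0.0000 ≤ continuation, so V_uu = 0.0000
Node ud (S = 103.5): continuation = e^(−0.09)·[0.5491·0.0000 + 0.4509·52.9000] = 21.8005; exercise value = 11.5000 ≤ continuation, so V_ud = 21.8005
Node dd (S = 41.4): continuation = e^(−0.09)·[0.5491·52.9000 + 0.4509·90.1600] = 63.7021; exercise value = 73.6000 > continuation, so V_dd = 73.6000 (exercise)
Node u (S = 172.5): continuation = e^(−0.09)·[0.5491·0.0000 + 0.4509·21.8005] = 8.9841; exercise value = 0.0000 ≤ continuation, so V_u = 8.9841
Node d (S = 69): continuation = e^(−0.09)·[0.5491·21.8005 + 0.4509·73.6000] = 41.2711; exercise value = 46.0000 > continuation, so V_d = 46.0000 (exercise)
Node 0 (S = 115): continuation = e^(−0.09)·[0.5491·8.9841 + 0.4509·46.0000] = 23.4654; exercise value = 0.0000 ≤ continuation, so V_0 = 23.4654

$23.47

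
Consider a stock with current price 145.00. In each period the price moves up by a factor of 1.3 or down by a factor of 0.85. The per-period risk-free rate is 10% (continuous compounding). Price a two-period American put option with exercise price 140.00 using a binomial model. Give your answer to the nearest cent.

Risk-neutral probability p = (e^0.1 − 0.85)/(1.3 − 0.85) = 0.2552/0.4500 = 0.5670
Terminal stock prices: S_uu = 245.1, S_ud = 160.2, S_dd = 104.8
Terminal payoffs (K − S): max(-105.1, 0) = 0, max(-20.22, 0) = 0, max(35.24, 0) = 35.24
Node u (S = 188.5): continuation = e^(−0.1)·[0.5670·0.0000 + 0.4330·0.0000] = 0.0000; exercise value = 0.0000 ≤ continuation, so V_u = 0.0000
Node d (S = 123.2): continuation = e^(−0.1)·[0.5670·0.0000 + 0.4330·35.2375] = 13.8044; exercise value = 16.7500 > continuation, so V_d = 16.7500 (exercise)
Node 0 (S = 145): continuation = e^(−0.1)·[0.5670·0.0000 + 0.4330·16.7500] = 6.5619; exercise value = 0.0000 ≤ continuation, so V_0 = 6.5619

6.56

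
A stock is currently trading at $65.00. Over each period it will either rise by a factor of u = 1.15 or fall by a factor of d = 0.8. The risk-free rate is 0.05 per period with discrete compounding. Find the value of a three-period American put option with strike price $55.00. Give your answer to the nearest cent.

$1.71

Risk-neutral probability p = (1 + 0.05 − 0.8)/(1.15 − 0.8) = 0.2500/0.3500 = 0.7143
Terminal stock prices: S_uuu = 98.86, S_uud = 68.77, S_udd = 47.84, S_ddd = 33.28
Terminal payoffs (K − S): max(-43.86, 0) = 0, max(-13.77, 0) = 0, max(7.16, 0) = 7.16, max(21.72, 0) = 21.72
Node uu (S = 85.96): continuation = 1/1.05·[0.7143·0.0000 + 0.2857·0.0000] = 0.0000; exercise value = 0.0000 ≤ continuation, so V_uu = 0.0000
Node ud (S = 59.8): continuation = 1/1.05·[0.7143·0.0000 + 0.2857·7.1600] = 1.9483; exercise value = 0.0000 ≤ continuation, so V_ud = 1.9483
Node dd (S = 41.6): continuation = 1/1.05·[0.7143·7.1600 + 0.2857·21.7200] = 10.7810; exercise value = 13.4000 > continuation, so V_dd = 13.4000 (exercise)
Node u (S = 74.75): continuation = 1/1.05·[0.7143·0.0000 + 0.2857·1.9483] = 0.5301; exercise value = 0.0000 ≤ continuation, so V_u = 0.5301
Node d (S = 52): continuation = 1/1.05·[0.7143·1.9483 + 0.2857·13.4000] = 4.9716; exercise value = 3.0000 ≤ continuation, so V_d = 4.9716
Node 0 (S = 65): continuation = 1/1.05·[0.7143·0.5301 + 0.2857·4.9716] = 1.7135; exercise value = 0.0000 ≤ continuation, so V_0 = 1.7135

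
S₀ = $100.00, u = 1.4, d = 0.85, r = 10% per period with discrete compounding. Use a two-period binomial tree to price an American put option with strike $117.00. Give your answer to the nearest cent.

$17.00

Risk-neutral probability p = (1 + 0.1 − 0.85)/(1.4 − 0.85) = 0.2500/0.5500 = 0.4545
Terminal stock prices: S_uu = 196, S_ud = 119, S_dd = 72.25
Terminal payoffs (K − S): max(-79, 0) = 0, max(-2, 0) = 0, max(44.75, 0) = 44.75
Node u (S = 140): continuation = 1/1.1·[0.4545·0.0000 + 0.5455·0.0000] = 0.0000; exercise value = 0.0000 ≤ continuation, so V_u = 0.0000
Node d (S = 85): continuation = 1/1.1·[0.4545·0.0000 + 0.5455·44.7500] = 22.1901; exercise value = 32.0000 > continuation, so V_d = 32.0000 (exercise)
Node 0 (S = 100): continuation = 1/1.1·[0.4545·0.0000 + 0.5455·32.0000] = 15.8678; exercise value = 17.0000 > continuation, so V_0 = 17.0000 (exercise)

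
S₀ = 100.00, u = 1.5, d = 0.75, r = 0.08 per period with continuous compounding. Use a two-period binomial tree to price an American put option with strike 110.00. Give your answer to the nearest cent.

17.95

Risk-neutral probability p = (e^0.08 − 0.75)/(1.5 − 0.75) = 0.3333/0.7500 = 0.4444
Terminal stock prices: S_uu = 225, S_ud = 112.5, S_dd = 56.25
Terminal payoffs (K − S): max(-115, 0) = 0, max(-2.5, 0) = 0, max(53.75, 0) = 53.75
Node u (S = 150): continuation = e^(−0.08)·[0.4444·0.0000 + 0.5556·0.0000] = 0.0000; exercise value = 0.0000 ≤ continuation, so V_u = 0.0000
Node d (S = 75): continuation = e^(−0.08)·[0.4444·0.0000 + 0.5556·53.7500] = 27.5683; exercise value = 35.0000 > continuation, so V_d = 35.0000 (exercise)
Node 0 (S = 100): continuation = e^(−0.08)·[0.4444·0.0000 + 0.5556·35.0000] = 17.9515; exercise value = 10.0000 ≤ continuation, so V_0 = 17.9515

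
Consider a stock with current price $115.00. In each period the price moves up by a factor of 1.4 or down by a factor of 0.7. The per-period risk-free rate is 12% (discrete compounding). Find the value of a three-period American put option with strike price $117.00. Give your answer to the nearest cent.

Risk-neutral probability p = (1 + 0.12 − 0.7)/(1.4 − 0.7) = 0.4200/0.7000 = 0.6000
Terminal stock prices: S_uuu = 315.6, S_uud = 157.8, S_udd = 78.89, S_ddd = 39.44
Terminal payoffs (K − S): max(-198.6, 0) = 0, max(-40.78, 0) = 0, max(38.11, 0) = 38.11, max(77.56, 0) = 77.56
Node uu (S = 225.4): continuation = 1/1.12·[0.6000·0.0000 + 0.4000·0.0000] = 0.0000; exercise value = 0.0000 ≤ continuation, so V_uu = 0.0000
Node ud (S = 112.7): continuation = 1/1.12·[0.6000·0.0000 + 0.4000·38.1100] = 13.6107; exercise value = 4.3000 ≤ continuation, so V_ud = 13.6107
Node dd (S = 56.35): continuation = 1/1.12·[0.6000·38.1100 + 0.4000·77.5550] = 48.1143; exercise value = 60.6500 > continuation, so V_dd = 60.6500 (exercise)
Node u (S = 161): continuation = 1/1.12·[0.6000·0.0000 + 0.4000·13.6107] = 4.8610; exercise value = 0.0000 ≤ continuation, so V_u = 4.8610
Node d (S = 80.5): continuation = 1/1.12·[0.6000·13.6107 + 0.4000·60.6500] = 28.9522; exercise value = 36.5000 > continuation, so V_d = 36.5000 (exercise)
Node 0 (S = 115): continuation = 1/1.12·[0.6000·4.8610 + 0.4000·36.5000] = 15.6398; exercise value = 2.0000 ≤ continuation, so V_0 = 15.6398

$15.64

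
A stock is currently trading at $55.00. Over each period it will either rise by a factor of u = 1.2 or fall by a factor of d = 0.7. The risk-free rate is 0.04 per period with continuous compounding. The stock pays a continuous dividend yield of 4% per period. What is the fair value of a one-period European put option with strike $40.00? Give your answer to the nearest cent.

Per-period risk-free factor R = e^0.04 = 1.0408; dividend-adjusted growth = e^(0.04−0.04) = 1.0000.
Risk-neutral probability p = (1.0000 − 0.7)/(1.2 − 0.7) = 0.3000/0.5000 = 0.6000
Terminal stock prices: S_u = 66, S_d = 38.5
Terminal payoffs (K − S): max(-26, 0) = 0, max(1.5, 0) = 1.5
Node 0 (S = 55): V_0 = e^(−0.04)·[0.6000·0.0000 + 0.4000·1.5000] = 0.5765

$0.58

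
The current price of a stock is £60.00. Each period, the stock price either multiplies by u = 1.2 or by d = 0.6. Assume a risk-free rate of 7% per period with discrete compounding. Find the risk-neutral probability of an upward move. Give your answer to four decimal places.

p = 0.7833

Risk-neutral probability p = (1 + 0.07 − 0.6)/(1.2 − 0.6) = 0.4700/0.6000 = 0.7833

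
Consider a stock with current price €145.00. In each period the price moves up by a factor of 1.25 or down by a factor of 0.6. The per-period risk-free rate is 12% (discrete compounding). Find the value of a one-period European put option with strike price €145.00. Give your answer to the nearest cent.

€10.36

Risk-neutral probability p = (1 + 0.12 − 0.6)/(1.25 − 0.6) = 0.5200/0.6500 = 0.8000
Terminal stock prices: S_u = 181.2, S_d = 87
Terminal payoffs (K − S): max(-36.25, 0) = 0, max(58, 0) = 58
Node 0 (S = 145): V_0 = 1/1.12·[0.8000·0.0000 + 0.2000·58.0000] = 10.3571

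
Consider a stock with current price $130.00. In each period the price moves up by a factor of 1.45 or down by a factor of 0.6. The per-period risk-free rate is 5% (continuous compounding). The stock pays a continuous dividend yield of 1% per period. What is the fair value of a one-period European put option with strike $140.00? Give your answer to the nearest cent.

$28.39

Per-period risk-free factor R = e^0.05 = 1.0513; dividend-adjusted growth = e^(0.05−0.01) = 1.0408.
Risk-neutral probability p = (1.0408 − 0.6)/(1.45 − 0.6) = 0.4408/0.8500 = 0.5186
Terminal stock prices: S_u = 188.5, S_d = 78
Terminal payoffs (K − S): max(-48.5, 0) = 0, max(62, 0) = 62
Node 0 (S = 130): V_0 = e^(−0.05)·[0.5186·0.0000 + 0.4814·62.0000] = 28.3911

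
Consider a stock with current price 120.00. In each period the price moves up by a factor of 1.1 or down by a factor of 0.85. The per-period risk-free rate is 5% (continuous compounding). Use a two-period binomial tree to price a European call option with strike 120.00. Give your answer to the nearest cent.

Risk-neutral probability p = (e^0.05 − 0.85)/(1.1 − 0.85) = 0.2013/0.2500 = 0.8051
Terminal stock prices: S_uu = 145.2, S_ud = 112.2, S_dd = 86.7
Terminal payoffs (S − K): max(25.2, 0) = 25.2, max(-7.8, 0) = 0, max(-33.3, 0) = 0
Node u (S = 132): V_u = e^(−0.05)·[0.8051·25.2000 + 0.1949·0.0000] = 19.2987
Node d (S = 102): V_d = e^(−0.05)·[0.8051·0.0000 + 0.1949·0.0000] = 0.0000
Node 0 (S = 120): V_0 = e^(−0.05)·[0.8051·19.2987 + 0.1949·0.0000] = 14.7793

14.78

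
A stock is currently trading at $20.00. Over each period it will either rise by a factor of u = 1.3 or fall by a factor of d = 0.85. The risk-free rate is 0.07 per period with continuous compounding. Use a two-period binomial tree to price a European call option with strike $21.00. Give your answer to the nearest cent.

Risk-neutral probability p = (e^0.07 − 0.85)/(1.3 − 0.85) = 0.2225/0.4500 = 0.4945
Terminal stock prices: S_uu = 33.8, S_ud = 22.1, S_dd = 14.45
Terminal payoffs (S − K): max(12.8, 0) = 12.8, max(1.1, 0) = 1.1, max(-6.55, 0) = 0
Node u (S = 26): V_u = e^(−0.07)·[0.4945·12.8000 + 0.5055·1.1000] = 6.4197
Node d (S = 17): V_d = e^(−0.07)·[0.4945·1.1000 + 0.5055·0.0000] = 0.5071
Node 0 (S = 20): V_0 = e^(−0.07)·[0.4945·6.4197 + 0.5055·0.5071] = 3.1988

$3.20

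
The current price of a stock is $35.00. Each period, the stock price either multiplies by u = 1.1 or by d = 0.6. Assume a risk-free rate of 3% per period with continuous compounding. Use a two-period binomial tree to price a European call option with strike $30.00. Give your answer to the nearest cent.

$8.62

Risk-neutral probability p = (e^0.03 − 0.6)/(1.1 − 0.6) = 0.4305/0.5000 = 0.8609
Terminal stock prices: S_uu = 42.35, S_ud = 23.1, S_dd = 12.6
Terminal payoffs (S − K): max(12.35, 0) = 12.35, max(-6.9, 0) = 0, max(-17.4, 0) = 0
Node u (S = 38.5): V_u = e^(−0.03)·[0.8609·12.3500 + 0.1391·0.0000] = 10.3180
Node d (S = 21): V_d = e^(−0.03)·[0.8609·0.0000 + 0.1391·0.0000] = 0.0000
Node 0 (S = 35): V_0 = e^(−0.03)·[0.8609·10.3180 + 0.1391·0.0000] = 8.6203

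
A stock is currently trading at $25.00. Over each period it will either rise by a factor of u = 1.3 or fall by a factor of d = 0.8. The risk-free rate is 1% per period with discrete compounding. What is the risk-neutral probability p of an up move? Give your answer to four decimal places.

p = 0.4200

Risk-neutral probability p = (1 + 0.01 − 0.8)/(1.3 − 0.8) = 0.2100/0.5000 = 0.4200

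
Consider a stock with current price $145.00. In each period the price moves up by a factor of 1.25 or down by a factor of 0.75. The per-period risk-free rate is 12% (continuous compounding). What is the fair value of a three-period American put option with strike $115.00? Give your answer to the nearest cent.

Risk-neutral probability p = (e^0.12 − 0.75)/(1.25 − 0.75) = 0.3775/0.5000 = 0.7550
Terminal stock prices: S_uuu = 283.2, S_uud = 169.9, S_udd = 102, S_ddd = 61.17
Terminal payoffs (K − S): max(-168.2, 0) = 0, max(-54.92, 0) = 0, max(13.05, 0) = 13.05, max(53.83, 0) = 53.83
Node uu (S = 226.6): continuation = e^(−0.12)·[0.7550·0.0000 + 0.2450·0.0000] = 0.0000; exercise value = 0.0000 ≤ continuation, so V_uu = 0.0000
Node ud (S = 135.9): continuation = e^(−0.12)·[0.7550·0.0000 + 0.2450·13.0469] = 2.8351; exercise value = 0.0000 ≤ continuation, so V_ud = 2.8351
Node dd (S = 81.56): continuation = e^(−0.12)·[0.7550·13.0469 + 0.2450·53.8281] = 20.4334; exercise value = 33.4375 > continuation, so V_dd = 33.4375 (exercise)
Node u (S = 181.2): continuation = e^(−0.12)·[0.7550·0.0000 + 0.2450·2.8351] = 0.6161; exercise value = 0.0000 ≤ continuation, so V_u = 0.6161
Node d (S = 108.8): continuation = e^(−0.12)·[0.7550·2.8351 + 0.2450·33.4375] = 9.1644; exercise value = 6.2500 ≤ continuation, so V_d = 9.1644
Node 0 (S = 145): continuation = e^(−0.12)·[0.7550·0.6161 + 0.2450·9.1644] = 2.4040; exercise value = 0.0000 ≤ continuation, so V_0 = 2.4040

$2.40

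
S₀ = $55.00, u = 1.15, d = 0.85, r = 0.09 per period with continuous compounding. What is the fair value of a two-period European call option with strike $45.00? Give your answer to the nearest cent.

Risk-neutral probability p = (e^0.09 − 0.85)/(1.15 − 0.85) = 0.2442/0.3000 = 0.8139
Terminal stock prices: S_uu = 72.74, S_ud = 53.76, S_dd = 39.74
Terminal payoffs (S − K): max(27.74, 0) = 27.74, max(8.762, 0) = 8.762, max(-5.263, 0) = 0
Node u (S = 63.25): V_u = e^(−0.09)·[0.8139·27.7375 + 0.1861·8.7625] = 22.1231
Node d (S = 46.75): V_d = e^(−0.09)·[0.8139·8.7625 + 0.1861·0.0000] = 6.5181
Node 0 (S = 55): V_0 = e^(−0.09)·[0.8139·22.1231 + 0.1861·6.5181] = 17.5651

$17.57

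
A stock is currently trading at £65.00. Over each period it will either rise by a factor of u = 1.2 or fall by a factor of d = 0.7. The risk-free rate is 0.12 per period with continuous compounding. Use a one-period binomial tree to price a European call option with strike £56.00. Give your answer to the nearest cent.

£16.68

Risk-neutral probability p = (e^0.12 − 0.7)/(1.2 − 0.7) = 0.4275/0.5000 = 0.8550
Terminal stock prices: S_u = 78, S_d = 45.5
Terminal payoffs (S − K): max(22, 0) = 22, max(-10.5, 0) = 0
Node 0 (S = 65): V_0 = e^(−0.12)·[0.8550·22.0000 + 0.1450·0.0000] = 16.6829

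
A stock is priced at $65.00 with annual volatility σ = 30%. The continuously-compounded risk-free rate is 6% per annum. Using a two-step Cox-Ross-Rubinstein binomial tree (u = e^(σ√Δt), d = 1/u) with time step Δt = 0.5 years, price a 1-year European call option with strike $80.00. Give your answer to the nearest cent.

$4.90

CRR parameters: u = e^(σ√Δt) = e^(0.3·√0.5) = 1.2363, d = 1/u = 0.8089
Per-period rate: rΔt = 0.06·0.5 = 0.03, so R = e^0.03 = 1.0305
Risk-neutral probability p = (e^0.03 − 0.8089)/(1.2363 − 0.8089) = 0.2216/0.4275 = 0.5184
Terminal stock prices: S_uu = 99.35, S_ud = 65, S_dd = 42.53
Terminal payoffs (S − K): max(19.35, 0) = 19.35, max(-15, 0) = 0, max(-37.47, 0) = 0
Node u (S = 80.36): V_u = e^(−0.03)·[0.5184·19.3502 + 0.4816·0.0000] = 9.7349
Node d (S = 52.58): V_d = e^(−0.03)·[0.5184·0.0000 + 0.4816·0.0000] = 0.0000
Node 0 (S = 65): V_0 = e^(−0.03)·[0.5184·9.7349 + 0.4816·0.0000] = 4.8975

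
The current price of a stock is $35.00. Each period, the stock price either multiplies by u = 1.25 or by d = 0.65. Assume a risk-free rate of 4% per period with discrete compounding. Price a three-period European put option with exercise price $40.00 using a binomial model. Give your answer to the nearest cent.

$7.48

Risk-neutral probability p = (1 + 0.04 − 0.65)/(1.25 − 0.65) = 0.3900/0.6000 = 0.6500
Terminal stock prices: S_uuu = 68.36, S_uud = 35.55, S_udd = 18.48, S_ddd = 9.612
Terminal payoffs (K − S): max(-28.36, 0) = 0, max(4.453, 0) = 4.453, max(21.52, 0) = 21.52, max(30.39, 0) = 30.39
Node uu (S = 54.69): V_uu = 1/1.04·[0.6500·0.0000 + 0.3500·4.4531] = 1.4986
Node ud (S = 28.44): V_ud = 1/1.04·[0.6500·4.4531 + 0.3500·21.5156] = 10.0240
Node dd (S = 14.79): V_dd = 1/1.04·[0.6500·21.5156 + 0.3500·30.3881] = 23.6740
Node u (S = 43.75): V_u = 1/1.04·[0.6500·1.4986 + 0.3500·10.0240] = 4.3101
Node d (S = 22.75): V_d = 1/1.04·[0.6500·10.0240 + 0.3500·23.6740] = 14.2322
Node 0 (S = 35): V_0 = 1/1.04·[0.6500·4.3101 + 0.3500·14.2322] = 7.4835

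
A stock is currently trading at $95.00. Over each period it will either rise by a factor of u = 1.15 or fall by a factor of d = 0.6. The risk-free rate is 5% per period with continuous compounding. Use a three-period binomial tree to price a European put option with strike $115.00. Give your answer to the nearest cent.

Risk-neutral probability p = (e^0.05 − 0.6)/(1.15 − 0.6) = 0.4513/0.5500 = 0.8205
Terminal stock prices: S_uuu = 144.5, S_uud = 75.38, S_udd = 39.33, S_ddd = 20.52
Terminal payoffs (K − S): max(-29.48, 0) = 0, max(39.62, 0) = 39.62, max(75.67, 0) = 75.67, max(94.48, 0) = 94.48
Node uu (S = 125.6): V_uu = e^(−0.05)·[0.8205·0.0000 + 0.1795·39.6175] = 6.7648
Node ud (S = 65.55): V_ud = e^(−0.05)·[0.8205·39.6175 + 0.1795·75.6700] = 43.8414
Node dd (S = 34.2): V_dd = e^(−0.05)·[0.8205·75.6700 + 0.1795·94.4800] = 75.1914
Node u (S = 109.2): V_u = e^(−0.05)·[0.8205·6.7648 + 0.1795·43.8414] = 12.7658
Node d (S = 57): V_d = e^(−0.05)·[0.8205·43.8414 + 0.1795·75.1914] = 47.0563
Node 0 (S = 95): V_0 = e^(−0.05)·[0.8205·12.7658 + 0.1795·47.0563] = 17.9984

$18.00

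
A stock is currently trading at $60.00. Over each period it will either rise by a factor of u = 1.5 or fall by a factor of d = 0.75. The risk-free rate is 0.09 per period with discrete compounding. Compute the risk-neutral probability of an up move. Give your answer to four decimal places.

Risk-neutral probability p = (1 + 0.09 − 0.75)/(1.5 − 0.75) = 0.3400/0.7500 = 0.4533

p = 0.4533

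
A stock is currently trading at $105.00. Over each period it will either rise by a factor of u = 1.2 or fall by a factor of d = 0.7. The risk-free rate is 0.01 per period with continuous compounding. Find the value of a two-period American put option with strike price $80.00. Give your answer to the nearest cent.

$4.04

Risk-neutral probability p = (e^0.01 − 0.7)/(1.2 − 0.7) = 0.3101/0.5000 = 0.6201
Terminal stock prices: S_uu = 151.2, S_ud = 88.2, S_dd = 51.45
Terminal payoffs (K − S): max(-71.2, 0) = 0, max(-8.2, 0) = 0, max(28.55, 0) = 28.55
Node u (S = 126): continuation = e^(−0.01)·[0.6201·0.0000 + 0.3799·0.0000] = 0.0000; exercise value = 0.0000 ≤ continuation, so V_u = 0.0000
Node d (S = 73.5): continuation = e^(−0.01)·[0.6201·0.0000 + 0.3799·28.5500] = 10.7382; exercise value = 6.5000 ≤ continuation, so V_d = 10.7382
Node 0 (S = 105): continuation = e^(−0.01)·[0.6201·0.0000 + 0.3799·10.7382] = 4.0389; exercise value = 0.0000 ≤ continuation, so V_0 = 4.0389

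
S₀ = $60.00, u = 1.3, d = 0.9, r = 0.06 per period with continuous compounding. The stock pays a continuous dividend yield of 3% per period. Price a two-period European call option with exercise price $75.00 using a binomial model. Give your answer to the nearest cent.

Per-period risk-free factor R = e^0.06 = 1.0618; dividend-adjusted growth = e^(0.06−0.03) = 1.0305.
Risk-neutral probability p = (1.0305 − 0.9)/(1.3 − 0.9) = 0.1305/0.4000 = 0.3261
Terminal stock prices: S_uu = 101.4, S_ud = 70.2, S_dd = 48.6
Terminal payoffs (S − K): max(26.4, 0) = 26.4, max(-4.8, 0) = 0, max(-26.4, 0) = 0
Node u (S = 78): V_u = e^(−0.06)·[0.3261·26.4000 + 0.6739·0.0000] = 8.1086
Node d (S = 54): V_d = e^(−0.06)·[0.3261·0.0000 + 0.6739·0.0000] = 0.0000
Node 0 (S = 60): V_0 = e^(−0.06)·[0.3261·8.1086 + 0.6739·0.0000] = 2.4905

$2.49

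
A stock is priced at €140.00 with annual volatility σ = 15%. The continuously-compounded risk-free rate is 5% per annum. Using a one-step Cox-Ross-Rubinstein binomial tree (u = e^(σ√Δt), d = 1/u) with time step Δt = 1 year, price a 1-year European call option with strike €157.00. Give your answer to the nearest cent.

€3.41

CRR parameters: u = e^(σ√Δt) = e^(0.15·√1) = 1.1618, d = 1/u = 0.8607
Per-period rate: rΔt = 0.05·1 = 0.05, so R = e^0.05 = 1.0513
Risk-neutral probability p = (e^0.05 − 0.8607)/(1.1618 − 0.8607) = 0.1906/0.3011 = 0.6328
Terminal stock prices: S_u = 162.7, S_d = 120.5
Terminal payoffs (S − K): max(5.657, 0) = 5.657, max(-36.5, 0) = 0
Node 0 (S = 140): V_0 = e^(−0.05)·[0.6328·5.6568 + 0.3672·0.0000] = 3.4052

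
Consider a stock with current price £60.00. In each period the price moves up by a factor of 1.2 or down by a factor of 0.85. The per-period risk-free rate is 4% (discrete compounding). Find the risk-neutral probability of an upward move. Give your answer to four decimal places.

Risk-neutral probability p = (1 + 0.04 − 0.85)/(1.2 − 0.85) = 0.1900/0.3500 = 0.5429

p = 0.5429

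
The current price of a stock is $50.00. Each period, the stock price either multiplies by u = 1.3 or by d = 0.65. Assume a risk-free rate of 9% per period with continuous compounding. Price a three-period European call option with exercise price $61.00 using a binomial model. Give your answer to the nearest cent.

Risk-neutral probability p = (e^0.09 − 0.65)/(1.3 − 0.65) = 0.4442/0.6500 = 0.6833
Terminal stock prices: S_uuu = 109.9, S_uud = 54.93, S_udd = 27.46, S_ddd = 13.73
Terminal payoffs (S − K): max(48.85, 0) = 48.85, max(-6.075, 0) = 0, max(-33.54, 0) = 0, max(-47.27, 0) = 0
Node uu (S = 84.5): V_uu = e^(−0.09)·[0.6833·48.8500 + 0.3167·0.0000] = 30.5083
Node ud (S = 42.25): V_ud = e^(−0.09)·[0.6833·0.0000 + 0.3167·0.0000] = 0.0000
Node dd (S = 21.13): V_dd = e^(−0.09)·[0.6833·0.0000 + 0.3167·0.0000] = 0.0000
Node u (S = 65): V_u = e^(−0.09)·[0.6833·30.5083 + 0.3167·0.0000] = 19.0534
Node d (S = 32.5): V_d = e^(−0.09)·[0.6833·0.0000 + 0.3167·0.0000] = 0.0000
Node 0 (S = 50): V_0 = e^(−0.09)·[0.6833·19.0534 + 0.3167·0.0000] = 11.8994

$11.90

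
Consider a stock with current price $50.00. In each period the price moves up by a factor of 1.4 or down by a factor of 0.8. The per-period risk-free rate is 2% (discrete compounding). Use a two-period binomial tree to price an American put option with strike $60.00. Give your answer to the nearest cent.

Risk-neutral probability p = (1 + 0.02 − 0.8)/(1.4 − 0.8) = 0.2200/0.6000 = 0.3667
Terminal stock prices: S_uu = 98, S_ud = 56, S_dd = 32
Terminal payoffs (K − S): max(-38, 0) = 0, max(4, 0) = 4, max(28, 0) = 28
Node u (S = 70): continuation = 1/1.02·[0.3667·0.0000 + 0.6333·4.0000] = 2.4837; exercise value = 0.0000 ≤ continuation, so V_u = 2.4837
Node d (S = 40): continuation = 1/1.02·[0.3667·4.0000 + 0.6333·28.0000] = 18.8235; exercise value = 20.0000 > continuation, so V_d = 20.0000 (exercise)
Node 0 (S = 50): continuation = 1/1.02·[0.3667·2.4837 + 0.6333·20.0000] = 13.3111; exercise value = 10.0000 ≤ continuation, so V_0 = 13.3111

$13.31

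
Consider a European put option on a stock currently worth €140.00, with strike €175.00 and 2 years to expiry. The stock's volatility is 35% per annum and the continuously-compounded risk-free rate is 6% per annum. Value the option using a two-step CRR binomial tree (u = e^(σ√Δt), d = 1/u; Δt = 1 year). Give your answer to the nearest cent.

CRR parameters: u = e^(σ√Δt) = e^(0.35·√1) = 1.4191, d = 1/u = 0.7047
Per-period rate: rΔt = 0.06·1 = 0.06, so R = e^0.06 = 1.0618
Risk-neutral probability p = (e^0.06 − 0.7047)/(1.4191 − 0.7047) = 0.3571/0.7144 = 0.4999
Terminal stock prices: S_uu = 281.9, S_ud = 140, S_dd = 69.52
Terminal payoffs (K − S): max(-106.9, 0) = 0, max(35, 0) = 35, max(105.5, 0) = 105.5
Node u (S = 198.7): V_u = e^(−0.06)·[0.4999·0.0000 + 0.5001·35.0000] = 16.4828
Node d (S = 98.66): V_d = e^(−0.06)·[0.4999·35.0000 + 0.5001·105.4781] = 66.1525
Node 0 (S = 140): V_0 = e^(−0.06)·[0.4999·16.4828 + 0.5001·66.1525] = 38.9142

€38.91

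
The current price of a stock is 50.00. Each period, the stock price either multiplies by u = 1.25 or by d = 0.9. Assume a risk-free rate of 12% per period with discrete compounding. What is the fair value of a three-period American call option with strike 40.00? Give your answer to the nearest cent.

21.66

Risk-neutral probability p = (1 + 0.12 − 0.9)/(1.25 − 0.9) = 0.2200/0.3500 = 0.6286
Terminal stock prices: S_uuu = 97.66, S_uud = 70.31, S_udd = 50.62, S_ddd = 36.45
Terminal payoffs (S − K): max(57.66, 0) = 57.66, max(30.31, 0) = 30.31, max(10.62, 0) = 10.62, max(-3.55, 0) = 0
Node uu (S = 78.12): continuation = 1/1.12·[0.6286·57.6562 + 0.3714·30.3125] = 42.4107; exercise value = 38.1250 ≤ continuation, so V_uu = 42.4107
Node ud (S = 56.25): continuation = 1/1.12·[0.6286·30.3125 + 0.3714·10.6250] = 20.5357; exercise value = 16.2500 ≤ continuation, so V_ud = 20.5357
Node dd (S = 40.5): continuation = 1/1.12·[0.6286·10.6250 + 0.3714·0.0000] = 5.9630; exercise value = 0.5000 ≤ continuation, so V_dd = 5.9630
Node u (S = 62.5): continuation = 1/1.12·[0.6286·42.4107 + 0.3714·20.5357] = 30.6122; exercise value = 22.5000 ≤ continuation, so V_u = 30.6122
Node d (S = 45): continuation = 1/1.12·[0.6286·20.5357 + 0.3714·5.9630] = 13.5027; exercise value = 5.0000 ≤ continuation, so V_d = 13.5027
Node 0 (S = 50): continuation = 1/1.12·[0.6286·30.6122 + 0.3714·13.5027] = 21.6583; exercise value = 10.0000 ≤ continuation, so V_0 = 21.6583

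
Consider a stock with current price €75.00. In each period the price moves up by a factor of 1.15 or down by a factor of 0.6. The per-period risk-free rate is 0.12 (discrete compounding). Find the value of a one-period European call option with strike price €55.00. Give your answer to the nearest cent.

Risk-neutral probability p = (1 + 0.12 − 0.6)/(1.15 − 0.6) = 0.5200/0.5500 = 0.9455
Terminal stock prices: S_u = 86.25, S_d = 45
Terminal payoffs (S − K): max(31.25, 0) = 31.25, max(-10, 0) = 0
Node 0 (S = 75): V_0 = 1/1.12·[0.9455·31.2500 + 0.0545·0.0000] = 26.3799

€26.38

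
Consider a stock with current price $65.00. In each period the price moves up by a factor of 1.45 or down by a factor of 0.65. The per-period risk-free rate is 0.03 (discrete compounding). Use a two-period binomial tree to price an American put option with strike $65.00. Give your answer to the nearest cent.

Risk-neutral probability p = (1 + 0.03 − 0.65)/(1.45 − 0.65) = 0.3800/0.8000 = 0.4750
Terminal stock prices: S_uu = 136.7, S_ud = 61.26, S_dd = 27.46
Terminal payoffs (K − S): max(-71.66, 0) = 0, max(3.737, 0) = 3.737, max(37.54, 0) = 37.54
Node u (S = 94.25): continuation = 1/1.03·[0.4750·0.0000 + 0.5250·3.7375] = 1.9050; exercise value = 0.0000 ≤ continuation, so V_u = 1.9050
Node d (S = 42.25): continuation = 1/1.03·[0.4750·3.7375 + 0.5250·37.5375] = 20.8568; exercise value = 22.7500 > continuation, so V_d = 22.7500 (exercise)
Node 0 (S = 65): continuation = 1/1.03·[0.4750·1.9050 + 0.5250·22.7500] = 12.4744; exercise value = 0.0000 ≤ continuation, so V_0 = 12.4744

$12.47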